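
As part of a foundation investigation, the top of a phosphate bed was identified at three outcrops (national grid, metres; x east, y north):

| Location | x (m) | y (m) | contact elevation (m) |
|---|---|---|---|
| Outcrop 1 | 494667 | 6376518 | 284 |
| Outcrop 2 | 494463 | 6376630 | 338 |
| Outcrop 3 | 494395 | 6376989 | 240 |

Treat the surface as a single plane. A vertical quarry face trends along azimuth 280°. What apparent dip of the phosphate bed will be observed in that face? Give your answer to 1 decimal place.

21.5°

Two edge vectors: Outcrop 1→Outcrop 2 = (-204, 112, 54), Outcrop 1→Outcrop 3 = (-272, 471, -44).
Normal n = (Outcrop 1→Outcrop 2) × (Outcrop 1→Outcrop 3) = (-30362, -23664, -65620).
So ∂z/∂x = −n_x/n_z = −0.46269 and ∂z/∂y = −n_y/n_z = −0.36062.
Unit vector along 280° is (sin 280°, cos 280°) = (-0.9848, 0.1736).
Slope in that direction = a·(-0.9848) + b·(0.1736) = 0.39304.
Apparent dip = arctan|0.39304| = 21.5° (true dip is 30.4°, so apparent ≤ true as expected).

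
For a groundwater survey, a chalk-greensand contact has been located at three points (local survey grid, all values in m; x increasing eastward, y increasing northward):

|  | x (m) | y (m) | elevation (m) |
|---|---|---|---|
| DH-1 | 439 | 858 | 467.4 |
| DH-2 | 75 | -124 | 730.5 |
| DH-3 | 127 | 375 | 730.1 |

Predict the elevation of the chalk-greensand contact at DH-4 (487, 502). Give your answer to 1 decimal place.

Let the plane be z = a·x + b·y + c.
DH-2−DH-1: −364a − 982b = 263.1;  DH-3−DH-1: −312a − 483b = 262.7.
Solving gives a = −1.00247, b = 0.10366.
Then c = 467.4 − a·439 − b·858 = 818.54.
At (487, 502): z = −488.2 + 52.0 + 818.54 = 382.4 m.

382.4 m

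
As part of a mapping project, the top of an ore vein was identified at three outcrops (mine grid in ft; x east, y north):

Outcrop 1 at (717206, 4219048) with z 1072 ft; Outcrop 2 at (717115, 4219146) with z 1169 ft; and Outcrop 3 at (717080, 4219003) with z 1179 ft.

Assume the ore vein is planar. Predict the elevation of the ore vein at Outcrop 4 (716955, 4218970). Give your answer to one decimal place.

1286.9 ft

Let the plane be z = a·x + b·y + c.
Outcrop 2−Outcrop 1: −91a + 98b = 97;  Outcrop 3−Outcrop 1: −126a − 45b = 107.
Solving gives a = −0.903180685, b = 0.151128140.
Then c = 1072 − a·717206 − b·4219048 = 11221.73.
At (716955, 4218970): z = −647539.9 + 637605.1 + 11221.73 = 1286.9 ft.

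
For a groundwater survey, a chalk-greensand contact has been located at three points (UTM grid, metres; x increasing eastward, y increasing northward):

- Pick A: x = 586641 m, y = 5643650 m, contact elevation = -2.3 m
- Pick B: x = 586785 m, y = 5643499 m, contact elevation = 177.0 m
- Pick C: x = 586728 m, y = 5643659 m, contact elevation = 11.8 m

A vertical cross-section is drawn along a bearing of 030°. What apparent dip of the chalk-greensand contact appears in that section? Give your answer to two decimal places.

Two edge vectors: Pick A→Pick B = (144, -151, 179.3), Pick A→Pick C = (87, 9, 14.1).
Normal n = (Pick A→Pick B) × (Pick A→Pick C) = (-3742.8, 13568.7, 14433).
So ∂z/∂x = −n_x/n_z = 0.25932 and ∂z/∂y = −n_y/n_z = −0.94012.
Unit vector along 030° is (sin 30°, cos 30°) = (0.5000, 0.8660).
Slope in that direction = a·(0.5000) + b·(0.8660) = −0.68450.
Apparent dip = arctan|0.68450| = 34.39° (true dip is 44.3°, so apparent ≤ true as expected).

34.39°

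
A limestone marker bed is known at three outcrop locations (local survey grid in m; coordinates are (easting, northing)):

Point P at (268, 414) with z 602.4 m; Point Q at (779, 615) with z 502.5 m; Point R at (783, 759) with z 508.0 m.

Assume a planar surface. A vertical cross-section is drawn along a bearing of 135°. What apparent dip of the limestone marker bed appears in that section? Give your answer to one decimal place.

10.3°

Two edge vectors: Point P→Point Q = (511, 201, -99.9), Point P→Point R = (515, 345, -94.4).
Normal n = (Point P→Point Q) × (Point P→Point R) = (15491.1, -3210.1, 72780).
So ∂z/∂E = −n_x/n_z = −0.21285 and ∂z/∂N = −n_y/n_z = 0.04411.
Unit vector along 135° is (sin 135°, cos 135°) = (0.7071, -0.7071).
Slope in that direction = a·(0.7071) + b·(-0.7071) = −0.18169.
Apparent dip = arctan|0.18169| = 10.3° (true dip is 12.3°, so apparent ≤ true as expected).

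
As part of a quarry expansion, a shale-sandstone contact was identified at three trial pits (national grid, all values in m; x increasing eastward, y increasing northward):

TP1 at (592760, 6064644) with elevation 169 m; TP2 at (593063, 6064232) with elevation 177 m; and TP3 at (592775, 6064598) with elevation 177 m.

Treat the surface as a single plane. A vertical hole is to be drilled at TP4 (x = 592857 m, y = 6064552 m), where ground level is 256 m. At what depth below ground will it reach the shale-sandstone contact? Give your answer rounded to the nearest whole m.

96 m

Let the plane be z = a·x + b·y + c.
TP2−TP1: 303a − 412b = 8;  TP3−TP1: 15a − 46b = 8.
Solving gives a = −0.37741686, b = −0.29698376.
Then c = 169 − a·592760 − b·6064644 = 2024987.39.
At (592857, 6064552): z_contact = −223754.2 − 1801073.4 + 2024987.39 = 159.7 m.
Depth below ground = 256 − 159.7 = 96 m.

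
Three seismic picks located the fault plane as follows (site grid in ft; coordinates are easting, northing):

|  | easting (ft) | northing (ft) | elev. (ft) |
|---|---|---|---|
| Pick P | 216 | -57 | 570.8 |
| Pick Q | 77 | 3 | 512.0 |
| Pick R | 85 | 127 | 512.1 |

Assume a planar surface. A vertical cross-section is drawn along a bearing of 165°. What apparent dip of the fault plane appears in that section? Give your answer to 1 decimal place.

Two edge vectors: Pick P→Pick Q = (-139, 60, -58.8), Pick P→Pick R = (-131, 184, -58.7).
Normal n = (Pick P→Pick Q) × (Pick P→Pick R) = (7297.2, -456.5, -17716).
So ∂z/∂easting = −n_x/n_z = 0.41190 and ∂z/∂northing = −n_y/n_z = −0.02577.
Unit vector along 165° is (sin 165°, cos 165°) = (0.2588, -0.9659).
Slope in that direction = a·(0.2588) + b·(-0.9659) = 0.13150.
Apparent dip = arctan|0.13150| = 7.5° (true dip is 22.4°, so apparent ≤ true as expected).

7.5°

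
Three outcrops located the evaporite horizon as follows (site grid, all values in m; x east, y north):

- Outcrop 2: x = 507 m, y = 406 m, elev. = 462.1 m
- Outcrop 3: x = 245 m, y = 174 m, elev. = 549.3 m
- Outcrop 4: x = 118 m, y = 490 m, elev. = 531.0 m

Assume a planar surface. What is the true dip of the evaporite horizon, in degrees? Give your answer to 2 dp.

14.10°

Two edge vectors: Outcrop 2→Outcrop 3 = (-262, -232, 87.2), Outcrop 2→Outcrop 4 = (-389, 84, 68.9).
Normal n = (Outcrop 2→Outcrop 3) × (Outcrop 2→Outcrop 4) = (-23309.6, -15869, -112256).
So ∂z/∂x = −n_x/n_z = −0.20765 and ∂z/∂y = −n_y/n_z = −0.14136.
Gradient magnitude |∇z| = √(a² + b²) = √(0.04312 + 0.01998) = 0.25120.
True dip = arctan(0.25120) = 14.10°, dipping toward NE (azimuth ≈ 056°).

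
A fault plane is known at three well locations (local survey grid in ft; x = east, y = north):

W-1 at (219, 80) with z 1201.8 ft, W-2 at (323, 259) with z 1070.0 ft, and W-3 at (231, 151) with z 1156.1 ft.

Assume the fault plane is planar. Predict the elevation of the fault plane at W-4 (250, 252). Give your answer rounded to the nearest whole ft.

1091 ft

Two edge vectors: W-1→W-2 = (104, 179, -131.8), W-1→W-3 = (12, 71, -45.7).
Normal n = (W-1→W-2) × (W-1→W-3) = (1177.5, 3171.2, 5236).
So ∂z/∂x = −n_x/n_z = −0.22489 and ∂z/∂y = −n_y/n_z = −0.60565.
Intercept c from W-1: 1201.8 + 49.25 + 48.45 = 1299.50.
At (250, 252): z = −56.2 − 152.6 + 1299.50 = 1090.7 ft.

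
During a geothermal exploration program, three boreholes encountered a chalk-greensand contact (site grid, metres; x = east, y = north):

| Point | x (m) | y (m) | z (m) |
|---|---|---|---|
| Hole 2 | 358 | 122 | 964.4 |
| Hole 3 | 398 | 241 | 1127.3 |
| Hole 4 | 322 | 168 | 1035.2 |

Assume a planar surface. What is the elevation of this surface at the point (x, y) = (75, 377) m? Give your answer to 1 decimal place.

1369.6 m

Let the plane be z = a·x + b·y + c.
Hole 3−Hole 2: 40a + 119b = 162.9;  Hole 4−Hole 2: −36a + 46b = 70.8.
Solving gives a = −0.15216, b = 1.42005.
Then c = 964.4 − a·358 − b·122 = 845.63.
At (75, 377): z = −11.4 + 535.4 + 845.63 = 1369.6 m.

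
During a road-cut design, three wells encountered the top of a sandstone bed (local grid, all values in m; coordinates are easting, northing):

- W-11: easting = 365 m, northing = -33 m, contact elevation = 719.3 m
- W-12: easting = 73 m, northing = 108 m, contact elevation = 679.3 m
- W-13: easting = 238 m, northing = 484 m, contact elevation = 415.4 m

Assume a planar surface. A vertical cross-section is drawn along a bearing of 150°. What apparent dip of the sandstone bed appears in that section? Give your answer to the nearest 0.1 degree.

Two edge vectors: W-11→W-12 = (-292, 141, -40), W-11→W-13 = (-127, 517, -303.9).
Normal n = (W-11→W-12) × (W-11→W-13) = (-22169.9, -83658.8, -133057).
So ∂z/∂easting = −n_x/n_z = −0.16662 and ∂z/∂northing = −n_y/n_z = −0.62874.
Unit vector along 150° is (sin 150°, cos 150°) = (0.5000, -0.8660).
Slope in that direction = a·(0.5000) + b·(-0.8660) = 0.46120.
Apparent dip = arctan|0.46120| = 24.8° (true dip is 33.0°, so apparent ≤ true as expected).

24.8°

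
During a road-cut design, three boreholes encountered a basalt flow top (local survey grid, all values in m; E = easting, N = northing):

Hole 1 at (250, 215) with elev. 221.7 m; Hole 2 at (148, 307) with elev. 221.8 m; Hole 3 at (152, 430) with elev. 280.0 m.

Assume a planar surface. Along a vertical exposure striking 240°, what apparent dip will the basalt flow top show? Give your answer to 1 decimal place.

Two edge vectors: Hole 1→Hole 2 = (-102, 92, 0.1), Hole 1→Hole 3 = (-98, 215, 58.3).
Normal n = (Hole 1→Hole 2) × (Hole 1→Hole 3) = (5342.1, 5936.8, -12914).
So ∂z/∂E = −n_x/n_z = 0.41367 and ∂z/∂N = −n_y/n_z = 0.45972.
Unit vector along 240° is (sin 240°, cos 240°) = (-0.8660, -0.5000).
Slope in that direction = a·(-0.8660) + b·(-0.5000) = −0.58811.
Apparent dip = arctan|0.58811| = 30.5° (true dip is 31.7°, so apparent ≤ true as expected).

30.5°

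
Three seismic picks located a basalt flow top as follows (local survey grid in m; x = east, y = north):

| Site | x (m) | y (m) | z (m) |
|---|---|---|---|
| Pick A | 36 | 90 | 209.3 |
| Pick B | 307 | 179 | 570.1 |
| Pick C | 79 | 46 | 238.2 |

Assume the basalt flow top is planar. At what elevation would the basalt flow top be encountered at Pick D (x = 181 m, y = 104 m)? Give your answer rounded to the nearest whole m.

386 m

Let the plane be z = a·x + b·y + c.
Pick B−Pick A: 271a + 89b = 360.8;  Pick C−Pick A: 43a − 44b = 28.9.
Solving gives a = 1.17118, b = 0.48775.
Then c = 209.3 − a·36 − b·90 = 123.24.
At (181, 104): z = 212.0 + 50.7 + 123.24 = 385.9 m.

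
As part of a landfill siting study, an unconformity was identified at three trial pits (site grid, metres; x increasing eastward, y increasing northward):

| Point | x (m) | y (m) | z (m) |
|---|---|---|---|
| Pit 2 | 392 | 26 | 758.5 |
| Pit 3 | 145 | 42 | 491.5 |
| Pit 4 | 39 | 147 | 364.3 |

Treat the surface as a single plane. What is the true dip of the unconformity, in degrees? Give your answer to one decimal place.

47.2°

Let the plane be z = a·x + b·y + c.
Pit 3−Pit 2: −247a + 16b = −267;  Pit 4−Pit 2: −353a + 121b = −394.2.
Solving gives a = 1.07264, b = −0.12857.
Gradient magnitude |∇z| = √(a² + b²) = √(1.15056 + 0.01653) = 1.08032.
True dip = arctan(1.08032) = 47.2°, dipping toward W (azimuth ≈ 277°).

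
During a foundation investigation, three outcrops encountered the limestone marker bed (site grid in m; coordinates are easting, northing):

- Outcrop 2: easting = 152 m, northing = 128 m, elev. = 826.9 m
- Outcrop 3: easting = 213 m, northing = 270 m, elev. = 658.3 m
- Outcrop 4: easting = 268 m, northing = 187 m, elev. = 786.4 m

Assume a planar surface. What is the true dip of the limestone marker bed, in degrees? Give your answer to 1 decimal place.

53.8°

Two edge vectors: Outcrop 2→Outcrop 3 = (61, 142, -168.6), Outcrop 2→Outcrop 4 = (116, 59, -40.5).
Normal n = (Outcrop 2→Outcrop 3) × (Outcrop 2→Outcrop 4) = (4196.4, -17087.1, -12873).
So ∂z/∂easting = −n_x/n_z = 0.32598 and ∂z/∂northing = −n_y/n_z = −1.32736.
Gradient magnitude |∇z| = √(a² + b²) = √(0.10627 + 1.76188) = 1.36680.
True dip = arctan(1.36680) = 53.8°, dipping toward NNW (azimuth ≈ 346°).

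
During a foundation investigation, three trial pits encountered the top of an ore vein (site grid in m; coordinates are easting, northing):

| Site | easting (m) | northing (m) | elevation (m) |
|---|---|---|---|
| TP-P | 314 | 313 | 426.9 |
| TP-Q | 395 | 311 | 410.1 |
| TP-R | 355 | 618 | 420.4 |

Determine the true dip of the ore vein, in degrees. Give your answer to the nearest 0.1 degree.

11.7°

Two edge vectors: TP-P→TP-Q = (81, -2, -16.8), TP-P→TP-R = (41, 305, -6.5).
Normal n = (TP-P→TP-Q) × (TP-P→TP-R) = (5137, -162.3, 24787).
So ∂z/∂easting = −n_x/n_z = −0.20725 and ∂z/∂northing = −n_y/n_z = 0.00655.
Gradient magnitude |∇z| = √(a² + b²) = √(0.04295 + 0.00004) = 0.20735.
True dip = arctan(0.20735) = 11.7°, dipping toward E (azimuth ≈ 092°).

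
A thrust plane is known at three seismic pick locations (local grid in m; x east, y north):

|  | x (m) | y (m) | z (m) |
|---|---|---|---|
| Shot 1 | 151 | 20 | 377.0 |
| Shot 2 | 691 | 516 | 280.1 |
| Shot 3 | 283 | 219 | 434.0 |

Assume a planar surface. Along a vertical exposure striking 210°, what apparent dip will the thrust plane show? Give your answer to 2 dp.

18.39°

Two edge vectors: Shot 1→Shot 2 = (540, 496, -96.9), Shot 1→Shot 3 = (132, 199, 57).
Normal n = (Shot 1→Shot 2) × (Shot 1→Shot 3) = (47555.1, -43570.8, 41988).
So ∂z/∂x = −n_x/n_z = −1.13259 and ∂z/∂y = −n_y/n_z = 1.03770.
Unit vector along 210° is (sin 210°, cos 210°) = (-0.5000, -0.8660).
Slope in that direction = a·(-0.5000) + b·(-0.8660) = −0.33238.
Apparent dip = arctan|0.33238| = 18.39° (true dip is 56.9°, so apparent ≤ true as expected).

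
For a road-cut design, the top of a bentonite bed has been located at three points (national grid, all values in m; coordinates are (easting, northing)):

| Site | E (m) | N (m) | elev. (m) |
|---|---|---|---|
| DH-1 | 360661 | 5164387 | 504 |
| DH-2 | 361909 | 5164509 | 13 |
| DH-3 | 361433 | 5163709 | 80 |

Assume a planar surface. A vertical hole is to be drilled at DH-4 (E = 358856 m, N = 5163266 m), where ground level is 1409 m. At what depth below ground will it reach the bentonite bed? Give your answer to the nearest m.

Let the plane be z = a·E + b·N + c.
DH-2−DH-1: 1248a + 122b = −491;  DH-3−DH-1: 772a − 678b = −424.
Solving gives a = −0.40903387, b = 0.15962515.
Then c = 504 − a·360661 − b·5164387 = −676339.50.
At (358856, 5163266): z_contact = −146784.3 + 824187.1 − 676339.50 = 1063.4 m.
Depth below ground = 1409 − 1063.4 = 346 m.

346 m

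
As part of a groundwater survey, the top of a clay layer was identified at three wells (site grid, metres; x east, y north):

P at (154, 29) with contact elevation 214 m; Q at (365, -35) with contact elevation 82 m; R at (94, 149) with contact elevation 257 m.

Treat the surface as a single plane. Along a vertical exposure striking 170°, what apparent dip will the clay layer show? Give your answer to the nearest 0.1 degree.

9.0°

Let the plane be z = a·x + b·y + c.
Q−P: 211a − 64b = −132;  R−P: −60a + 120b = 43.
Solving gives a = −0.60931, b = 0.05368.
Unit vector along 170° is (sin 170°, cos 170°) = (0.1736, -0.9848).
Slope in that direction = a·(0.1736) + b·(-0.9848) = −0.15867.
Apparent dip = arctan|0.15867| = 9.0° (true dip is 31.5°, so apparent ≤ true as expected).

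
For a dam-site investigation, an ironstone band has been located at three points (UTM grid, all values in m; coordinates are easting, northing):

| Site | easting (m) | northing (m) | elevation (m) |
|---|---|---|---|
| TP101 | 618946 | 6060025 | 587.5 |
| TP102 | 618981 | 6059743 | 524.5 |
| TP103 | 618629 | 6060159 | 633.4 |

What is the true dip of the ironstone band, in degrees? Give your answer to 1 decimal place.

Let the plane be z = a·easting + b·northing + c.
TP102−TP101: 35a − 282b = −63;  TP103−TP101: −317a + 134b = 45.9.
Solving gives a = −0.05315, b = 0.21681.
Gradient magnitude |∇z| = √(a² + b²) = √(0.00282 + 0.04701) = 0.22323.
True dip = arctan(0.22323) = 12.6°, dipping toward SSE (azimuth ≈ 166°).

12.6°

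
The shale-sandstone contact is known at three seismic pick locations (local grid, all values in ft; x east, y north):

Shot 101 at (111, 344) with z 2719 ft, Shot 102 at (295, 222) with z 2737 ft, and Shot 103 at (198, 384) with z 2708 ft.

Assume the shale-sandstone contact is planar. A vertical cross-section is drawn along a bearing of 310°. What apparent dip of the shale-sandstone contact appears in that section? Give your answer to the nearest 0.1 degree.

Two edge vectors: Shot 101→Shot 102 = (184, -122, 18), Shot 101→Shot 103 = (87, 40, -11).
Normal n = (Shot 101→Shot 102) × (Shot 101→Shot 103) = (622, 3590, 17974).
So ∂z/∂x = −n_x/n_z = −0.03461 and ∂z/∂y = −n_y/n_z = −0.19973.
Unit vector along 310° is (sin 310°, cos 310°) = (-0.7660, 0.6428).
Slope in that direction = a·(-0.7660) + b·(0.6428) = −0.10188.
Apparent dip = arctan|0.10188| = 5.8° (true dip is 11.5°, so apparent ≤ true as expected).

5.8°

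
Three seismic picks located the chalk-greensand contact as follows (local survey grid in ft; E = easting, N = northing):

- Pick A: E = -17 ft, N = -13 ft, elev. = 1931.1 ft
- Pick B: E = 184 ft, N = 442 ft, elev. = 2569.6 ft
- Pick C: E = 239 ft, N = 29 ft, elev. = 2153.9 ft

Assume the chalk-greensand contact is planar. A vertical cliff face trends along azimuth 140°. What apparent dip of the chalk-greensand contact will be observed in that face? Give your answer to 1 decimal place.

Let the plane be z = a·E + b·N + c.
Pick B−Pick A: 201a + 455b = 638.5;  Pick C−Pick A: 256a + 42b = 222.8.
Solving gives a = 0.69010, b = 1.09844.
Unit vector along 140° is (sin 140°, cos 140°) = (0.6428, -0.7660).
Slope in that direction = a·(0.6428) + b·(-0.7660) = −0.39787.
Apparent dip = arctan|0.39787| = 21.7° (true dip is 52.4°, so apparent ≤ true as expected).

21.7°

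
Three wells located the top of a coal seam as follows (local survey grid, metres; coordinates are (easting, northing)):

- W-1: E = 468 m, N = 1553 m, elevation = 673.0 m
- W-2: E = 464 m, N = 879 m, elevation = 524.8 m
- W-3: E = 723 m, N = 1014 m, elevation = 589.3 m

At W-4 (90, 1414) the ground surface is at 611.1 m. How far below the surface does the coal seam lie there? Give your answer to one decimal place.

Two edge vectors: W-1→W-2 = (-4, -674, -148.2), W-1→W-3 = (255, -539, -83.7).
Normal n = (W-1→W-2) × (W-1→W-3) = (-23466, -38125.8, 174026).
So ∂z/∂E = −n_x/n_z = 0.134842 and ∂z/∂N = −n_y/n_z = 0.219081.
Intercept c from W-1: 673 − 63.11 − 340.23 = 269.66.
At (90, 1414): z_contact = 12.14 + 309.78 + 269.66 = 591.58 m.
Depth below ground = 611.1 − 591.58 = 19.5 m.

19.5 m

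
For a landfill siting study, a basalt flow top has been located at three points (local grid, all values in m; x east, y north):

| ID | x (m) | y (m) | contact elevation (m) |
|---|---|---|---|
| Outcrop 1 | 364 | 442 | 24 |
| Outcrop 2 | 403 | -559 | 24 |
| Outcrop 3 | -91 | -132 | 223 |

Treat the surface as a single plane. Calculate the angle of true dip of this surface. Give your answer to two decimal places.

Let the plane be z = a·x + b·y + c.
Outcrop 2−Outcrop 1: 39a − 1001b = 0;  Outcrop 3−Outcrop 1: −455a − 574b = 199.
Solving gives a = −0.41687, b = −0.01624.
Gradient magnitude |∇z| = √(a² + b²) = √(0.17378 + 0.00026) = 0.41719.
True dip = arctan(0.41719) = 22.65°, dipping toward E (azimuth ≈ 088°).

22.65°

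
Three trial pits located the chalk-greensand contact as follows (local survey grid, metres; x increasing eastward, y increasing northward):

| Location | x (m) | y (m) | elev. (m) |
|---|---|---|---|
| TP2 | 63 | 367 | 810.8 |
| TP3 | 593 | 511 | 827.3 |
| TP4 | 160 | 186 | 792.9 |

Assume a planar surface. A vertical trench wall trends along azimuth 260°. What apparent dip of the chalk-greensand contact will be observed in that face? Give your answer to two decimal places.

Two edge vectors: TP2→TP3 = (530, 144, 16.5), TP2→TP4 = (97, -181, -17.9).
Normal n = (TP2→TP3) × (TP2→TP4) = (408.9, 11087.5, -109898).
So ∂z/∂x = −n_x/n_z = 0.00372 and ∂z/∂y = −n_y/n_z = 0.10089.
Unit vector along 260° is (sin 260°, cos 260°) = (-0.9848, -0.1736).
Slope in that direction = a·(-0.9848) + b·(-0.1736) = −0.02118.
Apparent dip = arctan|0.02118| = 1.21° (true dip is 5.8°, so apparent ≤ true as expected).

1.21°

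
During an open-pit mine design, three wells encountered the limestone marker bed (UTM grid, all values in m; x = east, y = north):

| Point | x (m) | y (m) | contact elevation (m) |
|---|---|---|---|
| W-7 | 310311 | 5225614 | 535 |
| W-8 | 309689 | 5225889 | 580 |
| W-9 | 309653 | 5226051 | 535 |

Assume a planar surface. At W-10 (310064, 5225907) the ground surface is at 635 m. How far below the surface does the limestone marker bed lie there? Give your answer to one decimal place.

142.0 m

Let the plane be z = a·x + b·y + c.
W-8−W-7: −622a + 275b = 45;  W-9−W-7: −658a + 437b = 0.
Solving gives a = −0.216422345, b = −0.325871632.
Then c = 535 − a·310311 − b·5225614 = 1770572.60.
At (310064, 5225907): z_contact = −67104.78 − 1702974.84 + 1770572.60 = 492.98 m.
Depth below ground = 635 − 492.98 = 142.0 m.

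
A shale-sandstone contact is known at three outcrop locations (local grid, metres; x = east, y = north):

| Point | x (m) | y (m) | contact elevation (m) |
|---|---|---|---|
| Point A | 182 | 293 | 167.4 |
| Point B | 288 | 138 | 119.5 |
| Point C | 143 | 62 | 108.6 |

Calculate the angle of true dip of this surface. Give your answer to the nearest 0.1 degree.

Two edge vectors: Point A→Point B = (106, -155, -47.9), Point A→Point C = (-39, -231, -58.8).
Normal n = (Point A→Point B) × (Point A→Point C) = (-1950.9, 8100.9, -30531).
So ∂z/∂x = −n_x/n_z = −0.06390 and ∂z/∂y = −n_y/n_z = 0.26533.
Gradient magnitude |∇z| = √(a² + b²) = √(0.00408 + 0.07040) = 0.27292.
True dip = arctan(0.27292) = 15.3°, dipping toward SSE (azimuth ≈ 166°).

15.3°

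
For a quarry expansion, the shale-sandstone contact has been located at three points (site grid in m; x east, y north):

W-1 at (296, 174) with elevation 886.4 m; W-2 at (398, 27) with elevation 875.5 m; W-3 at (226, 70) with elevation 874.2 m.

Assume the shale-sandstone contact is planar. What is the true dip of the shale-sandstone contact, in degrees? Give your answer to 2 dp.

Two edge vectors: W-1→W-2 = (102, -147, -10.9), W-1→W-3 = (-70, -104, -12.2).
Normal n = (W-1→W-2) × (W-1→W-3) = (659.8, 2007.4, -20898).
So ∂z/∂x = −n_x/n_z = 0.03157 and ∂z/∂y = −n_y/n_z = 0.09606.
Gradient magnitude |∇z| = √(a² + b²) = √(0.00100 + 0.00923) = 0.10111.
True dip = arctan(0.10111) = 5.77°, dipping toward SSW (azimuth ≈ 198°).

5.77°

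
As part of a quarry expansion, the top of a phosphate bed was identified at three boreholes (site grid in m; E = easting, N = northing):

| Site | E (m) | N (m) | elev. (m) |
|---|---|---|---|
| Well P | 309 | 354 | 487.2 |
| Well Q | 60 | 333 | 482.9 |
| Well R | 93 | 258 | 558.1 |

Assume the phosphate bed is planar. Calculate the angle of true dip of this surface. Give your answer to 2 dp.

43.96°

Let the plane be z = a·E + b·N + c.
Well Q−Well P: −249a − 21b = −4.3;  Well R−Well P: −216a − 96b = 70.9.
Solving gives a = 0.09819, b = −0.95946.
Gradient magnitude |∇z| = √(a² + b²) = √(0.00964 + 0.92057) = 0.96448.
True dip = arctan(0.96448) = 43.96°, dipping toward N (azimuth ≈ 354°).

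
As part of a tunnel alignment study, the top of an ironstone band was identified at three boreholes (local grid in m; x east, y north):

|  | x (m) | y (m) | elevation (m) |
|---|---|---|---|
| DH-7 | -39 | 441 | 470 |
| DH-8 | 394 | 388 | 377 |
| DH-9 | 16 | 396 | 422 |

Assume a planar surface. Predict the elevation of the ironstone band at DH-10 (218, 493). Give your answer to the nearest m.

494 m

Two edge vectors: DH-7→DH-8 = (433, -53, -93), DH-7→DH-9 = (55, -45, -48).
Normal n = (DH-7→DH-8) × (DH-7→DH-9) = (-1641, 15669, -16570).
So ∂z/∂x = −n_x/n_z = −0.09903 and ∂z/∂y = −n_y/n_z = 0.94562.
Intercept c from DH-7: 470 − 3.86 − 417.02 = 49.12.
At (218, 493): z = −21.6 + 466.2 + 49.12 = 493.7 m.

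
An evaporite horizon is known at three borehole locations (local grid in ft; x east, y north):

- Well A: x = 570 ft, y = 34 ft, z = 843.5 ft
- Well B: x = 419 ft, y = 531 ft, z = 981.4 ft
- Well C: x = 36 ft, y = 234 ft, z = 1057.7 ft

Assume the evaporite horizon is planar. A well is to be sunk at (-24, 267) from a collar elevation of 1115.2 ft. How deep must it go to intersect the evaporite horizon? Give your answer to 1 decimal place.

31.6 ft

Let the plane be z = a·x + b·y + c.
Well B−Well A: −151a + 497b = 137.9;  Well C−Well A: −534a + 200b = 214.2.
Solving gives a = −0.33537, b = 0.17557.
Then c = 843.5 − a·570 − b·34 = 1028.69.
At (-24, 267): z_contact = 8.05 + 46.88 + 1028.69 = 1083.62 ft.
Depth below ground = 1115.2 − 1083.62 = 31.6 ft.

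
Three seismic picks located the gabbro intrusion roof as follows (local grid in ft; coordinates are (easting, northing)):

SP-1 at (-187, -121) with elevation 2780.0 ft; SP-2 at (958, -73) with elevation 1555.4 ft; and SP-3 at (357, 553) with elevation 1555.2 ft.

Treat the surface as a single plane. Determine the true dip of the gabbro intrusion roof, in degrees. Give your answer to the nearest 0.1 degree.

Let the plane be z = a·E + b·N + c.
SP-2−SP-1: 1145a + 48b = −1224.6;  SP-3−SP-1: 544a + 674b = −1224.8.
Solving gives a = −1.02813, b = −0.98739.
Gradient magnitude |∇z| = √(a² + b²) = √(1.05705 + 0.97493) = 1.42547.
True dip = arctan(1.42547) = 54.9°, dipping toward NE (azimuth ≈ 046°).

54.9°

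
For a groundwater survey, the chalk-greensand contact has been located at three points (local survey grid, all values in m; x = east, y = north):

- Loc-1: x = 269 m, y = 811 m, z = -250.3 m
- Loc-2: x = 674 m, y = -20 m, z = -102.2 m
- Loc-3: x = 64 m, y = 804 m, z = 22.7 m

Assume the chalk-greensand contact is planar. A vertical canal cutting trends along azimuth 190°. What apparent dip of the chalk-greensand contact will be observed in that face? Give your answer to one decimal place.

Two edge vectors: Loc-1→Loc-2 = (405, -831, 148.1), Loc-1→Loc-3 = (-205, -7, 273).
Normal n = (Loc-1→Loc-2) × (Loc-1→Loc-3) = (-225826.3, -140925.5, -173190).
So ∂z/∂x = −n_x/n_z = −1.30392 and ∂z/∂y = −n_y/n_z = −0.81370.
Unit vector along 190° is (sin 190°, cos 190°) = (-0.1736, -0.9848).
Slope in that direction = a·(-0.1736) + b·(-0.9848) = 1.02777.
Apparent dip = arctan|1.02777| = 45.8° (true dip is 57.0°, so apparent ≤ true as expected).

45.8°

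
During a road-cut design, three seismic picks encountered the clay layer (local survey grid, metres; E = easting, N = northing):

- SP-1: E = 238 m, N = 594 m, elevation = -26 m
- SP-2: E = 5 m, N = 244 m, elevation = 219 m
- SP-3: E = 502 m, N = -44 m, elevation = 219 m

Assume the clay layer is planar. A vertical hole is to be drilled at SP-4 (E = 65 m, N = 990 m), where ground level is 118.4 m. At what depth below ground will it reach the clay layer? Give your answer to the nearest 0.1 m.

Two edge vectors: SP-1→SP-2 = (-233, -350, 245), SP-1→SP-3 = (264, -638, 245).
Normal n = (SP-1→SP-2) × (SP-1→SP-3) = (70560, 121765, 241054).
So ∂z/∂E = −n_x/n_z = −0.29271 and ∂z/∂N = −n_y/n_z = −0.50514.
Intercept c from SP-1: -26 + 69.67 + 300.05 = 343.72.
At (65, 990): z_contact = −19.03 − 500.08 + 343.72 = -175.39 m.
Depth below ground = 118.4 − (-175.39) = 293.8 m.

293.8 m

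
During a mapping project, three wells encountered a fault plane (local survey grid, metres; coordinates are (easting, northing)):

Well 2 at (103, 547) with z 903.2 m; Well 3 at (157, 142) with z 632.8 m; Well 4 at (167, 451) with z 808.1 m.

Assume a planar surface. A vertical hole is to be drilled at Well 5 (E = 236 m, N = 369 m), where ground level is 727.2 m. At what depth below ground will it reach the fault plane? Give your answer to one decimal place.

Two edge vectors: Well 2→Well 3 = (54, -405, -270.4), Well 2→Well 4 = (64, -96, -95.1).
Normal n = (Well 2→Well 3) × (Well 2→Well 4) = (12557.1, -12170.2, 20736).
So ∂z/∂E = −n_x/n_z = −0.60557 and ∂z/∂N = −n_y/n_z = 0.58691.
Intercept c from Well 2: 903.2 + 62.37 − 321.04 = 644.53.
At (236, 369): z_contact = −142.91 + 216.57 + 644.53 = 718.19 m.
Depth below ground = 727.2 − 718.19 = 9.0 m.

9.0 m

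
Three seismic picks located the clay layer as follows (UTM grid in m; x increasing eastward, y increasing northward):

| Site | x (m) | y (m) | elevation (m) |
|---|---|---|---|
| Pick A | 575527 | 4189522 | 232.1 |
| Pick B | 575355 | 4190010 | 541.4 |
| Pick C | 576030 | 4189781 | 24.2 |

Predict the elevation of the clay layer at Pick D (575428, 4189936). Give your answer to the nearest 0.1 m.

465.1 m

Let the plane be z = a·x + b·y + c.
Pick B−Pick A: −172a + 488b = 309.3;  Pick C−Pick A: 503a + 259b = −207.9.
Solving gives a = −0.626056508, b = 0.413152214.
Then c = 232.1 − a·575527 − b·4189522 = −1370365.77.
At (575428, 4189936): z = −360250.4 + 1731081.3 − 1370365.77 = 465.1 m.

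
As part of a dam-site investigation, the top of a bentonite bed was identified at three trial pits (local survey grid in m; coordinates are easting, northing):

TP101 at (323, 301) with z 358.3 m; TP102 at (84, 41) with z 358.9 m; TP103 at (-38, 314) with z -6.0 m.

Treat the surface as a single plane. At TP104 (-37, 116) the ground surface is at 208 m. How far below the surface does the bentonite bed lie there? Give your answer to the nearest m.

35 m

Two edge vectors: TP101→TP102 = (-239, -260, 0.6), TP101→TP103 = (-361, 13, -364.3).
Normal n = (TP101→TP102) × (TP101→TP103) = (94710.2, -87284.3, -96967).
So ∂z/∂easting = −n_x/n_z = 0.97673 and ∂z/∂northing = −n_y/n_z = −0.90014.
Intercept c from TP101: 358.3 − 315.48 + 270.94 = 313.76.
At (-37, 116): z_contact = −36.1 − 104.4 + 313.76 = 173.2 m.
Depth below ground = 208 − 173.2 = 35 m.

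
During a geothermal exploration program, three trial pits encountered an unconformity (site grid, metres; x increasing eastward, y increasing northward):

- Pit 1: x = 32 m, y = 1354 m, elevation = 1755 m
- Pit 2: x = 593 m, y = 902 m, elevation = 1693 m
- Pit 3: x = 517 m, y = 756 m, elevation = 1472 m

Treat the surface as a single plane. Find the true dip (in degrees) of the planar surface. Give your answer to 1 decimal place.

53.6°

Let the plane be z = a·x + b·y + c.
Pit 2−Pit 1: 561a − 452b = −62;  Pit 3−Pit 1: 485a − 598b = −283.
Solving gives a = 0.78137, b = 1.10696.
Gradient magnitude |∇z| = √(a² + b²) = √(0.61053 + 1.22536) = 1.35495.
True dip = arctan(1.35495) = 53.6°, dipping toward SW (azimuth ≈ 215°).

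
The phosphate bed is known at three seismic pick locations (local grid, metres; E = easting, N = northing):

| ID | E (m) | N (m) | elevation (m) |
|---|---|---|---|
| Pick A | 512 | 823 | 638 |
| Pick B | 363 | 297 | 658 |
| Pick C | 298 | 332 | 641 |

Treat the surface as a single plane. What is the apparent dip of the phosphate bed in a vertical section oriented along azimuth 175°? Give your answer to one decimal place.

Let the plane be z = a·E + b·N + c.
Pick B−Pick A: −149a − 526b = 20;  Pick C−Pick A: −214a − 491b = 3.
Solving gives a = 0.20916, b = −0.09727.
Unit vector along 175° is (sin 175°, cos 175°) = (0.0872, -0.9962).
Slope in that direction = a·(0.0872) + b·(-0.9962) = 0.11513.
Apparent dip = arctan|0.11513| = 6.6° (true dip is 13.0°, so apparent ≤ true as expected).

6.6°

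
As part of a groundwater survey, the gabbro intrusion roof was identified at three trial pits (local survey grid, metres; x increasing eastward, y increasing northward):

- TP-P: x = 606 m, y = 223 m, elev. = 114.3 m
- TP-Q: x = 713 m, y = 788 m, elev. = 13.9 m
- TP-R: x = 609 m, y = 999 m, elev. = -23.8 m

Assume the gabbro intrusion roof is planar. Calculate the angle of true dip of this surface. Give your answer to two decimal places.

10.09°

Two edge vectors: TP-P→TP-Q = (107, 565, -100.4), TP-P→TP-R = (3, 776, -138.1).
Normal n = (TP-P→TP-Q) × (TP-P→TP-R) = (-116.1, 14475.5, 81337).
So ∂z/∂x = −n_x/n_z = 0.00143 and ∂z/∂y = −n_y/n_z = −0.17797.
Gradient magnitude |∇z| = √(a² + b²) = √(0.00000 + 0.03167) = 0.17798.
True dip = arctan(0.17798) = 10.09°, dipping toward N (azimuth ≈ 360°).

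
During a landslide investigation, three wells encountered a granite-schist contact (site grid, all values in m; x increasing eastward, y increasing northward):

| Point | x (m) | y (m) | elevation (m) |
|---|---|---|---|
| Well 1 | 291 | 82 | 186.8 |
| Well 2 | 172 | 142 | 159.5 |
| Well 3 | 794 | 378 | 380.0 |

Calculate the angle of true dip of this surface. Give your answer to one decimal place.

18.4°

Let the plane be z = a·x + b·y + c.
Well 2−Well 1: −119a + 60b = −27.3;  Well 3−Well 1: 503a + 296b = 193.2.
Solving gives a = 0.30079, b = 0.14156.
Gradient magnitude |∇z| = √(a² + b²) = √(0.09047 + 0.02004) = 0.33244.
True dip = arctan(0.33244) = 18.4°, dipping toward WSW (azimuth ≈ 245°).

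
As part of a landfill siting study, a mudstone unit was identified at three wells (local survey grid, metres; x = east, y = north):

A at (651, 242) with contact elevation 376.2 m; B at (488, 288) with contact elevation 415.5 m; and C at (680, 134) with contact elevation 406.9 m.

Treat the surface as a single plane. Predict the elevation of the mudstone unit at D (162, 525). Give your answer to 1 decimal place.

Let the plane be z = a·x + b·y + c.
B−A: −163a + 46b = 39.3;  C−A: 29a − 108b = 30.7.
Solving gives a = −0.34767, b = −0.37762.
Then c = 376.2 − a·651 − b·242 = 693.92.
At (162, 525): z = −56.3 − 198.2 + 693.92 = 439.3 m.

439.3 m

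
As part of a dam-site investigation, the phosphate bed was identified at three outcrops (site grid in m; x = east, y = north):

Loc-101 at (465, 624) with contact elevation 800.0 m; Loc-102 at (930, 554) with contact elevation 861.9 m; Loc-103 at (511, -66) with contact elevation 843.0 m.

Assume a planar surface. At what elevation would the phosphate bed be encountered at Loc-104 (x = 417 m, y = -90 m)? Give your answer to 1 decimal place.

832.5 m

Let the plane be z = a·x + b·y + c.
Loc-102−Loc-101: 465a − 70b = 61.9;  Loc-103−Loc-101: 46a − 690b = 43.
Solving gives a = 0.12499, b = −0.05399.
Then c = 800 − a·465 − b·624 = 775.57.
At (417, -90): z = 52.1 + 4.9 + 775.57 = 832.5 m.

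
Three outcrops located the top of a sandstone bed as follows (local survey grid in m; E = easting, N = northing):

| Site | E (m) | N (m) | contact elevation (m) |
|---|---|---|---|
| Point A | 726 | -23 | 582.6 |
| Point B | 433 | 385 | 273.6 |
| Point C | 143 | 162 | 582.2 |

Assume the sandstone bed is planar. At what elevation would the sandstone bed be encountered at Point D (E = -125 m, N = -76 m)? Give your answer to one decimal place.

898.7 m

Two edge vectors: Point A→Point B = (-293, 408, -309), Point A→Point C = (-583, 185, -0.4).
Normal n = (Point A→Point B) × (Point A→Point C) = (57001.8, 180029.8, 183659).
So ∂z/∂E = −n_x/n_z = −0.31037 and ∂z/∂N = −n_y/n_z = −0.98024.
Intercept c from Point A: 582.6 + 225.33 − 22.55 = 785.38.
At (-125, -76): z = 38.8 + 74.5 + 785.38 = 898.7 m.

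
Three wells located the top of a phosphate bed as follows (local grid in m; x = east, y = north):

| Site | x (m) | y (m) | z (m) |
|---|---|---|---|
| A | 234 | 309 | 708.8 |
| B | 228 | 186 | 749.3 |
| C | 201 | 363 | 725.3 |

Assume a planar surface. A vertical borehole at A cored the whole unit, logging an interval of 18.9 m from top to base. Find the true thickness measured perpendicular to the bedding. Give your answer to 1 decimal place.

Let the plane be z = a·x + b·y + c.
B−A: −6a − 123b = 40.5;  C−A: −33a + 54b = 16.5.
Solving gives a = −0.96201, b = −0.28234.
|∇z| = √(a²+b²) = 1.00259, so dip δ = arctan(1.00259) = 45.07°.
True thickness = vertical thickness × cos δ = 18.9 × cos 45.07° = 13.3 m.

13.3 m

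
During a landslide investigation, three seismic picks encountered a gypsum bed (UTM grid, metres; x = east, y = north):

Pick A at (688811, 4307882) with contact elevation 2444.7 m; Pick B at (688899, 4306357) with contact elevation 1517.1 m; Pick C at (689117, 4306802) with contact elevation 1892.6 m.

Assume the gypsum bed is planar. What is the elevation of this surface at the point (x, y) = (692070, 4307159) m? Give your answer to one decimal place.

3388.9 m

Let the plane be z = a·x + b·y + c.
Pick B−Pick A: 88a − 1525b = −927.6;  Pick C−Pick A: 306a − 1080b = −552.1.
Solving gives a = 0.430170071, b = 0.633085224.
Then c = 2444.7 − a·688811 − b·4307882 = −3021117.62.
At (692070, 4307159): z = 297707.8 + 2726798.7 − 3021117.62 = 3388.9 m.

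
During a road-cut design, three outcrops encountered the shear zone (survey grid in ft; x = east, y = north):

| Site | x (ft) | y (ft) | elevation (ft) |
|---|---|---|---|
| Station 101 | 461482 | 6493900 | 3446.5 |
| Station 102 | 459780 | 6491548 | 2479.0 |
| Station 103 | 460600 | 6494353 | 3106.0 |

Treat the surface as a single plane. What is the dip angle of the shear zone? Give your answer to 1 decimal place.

Let the plane be z = a·x + b·y + c.
Station 102−Station 101: −1702a − 2352b = −967.5;  Station 103−Station 101: −882a + 453b = −340.5.
Solving gives a = 0.43548, b = 0.09622.
Gradient magnitude |∇z| = √(a² + b²) = √(0.18964 + 0.00926) = 0.44598.
True dip = arctan(0.44598) = 24.0°, dipping toward WSW (azimuth ≈ 258°).

24.0°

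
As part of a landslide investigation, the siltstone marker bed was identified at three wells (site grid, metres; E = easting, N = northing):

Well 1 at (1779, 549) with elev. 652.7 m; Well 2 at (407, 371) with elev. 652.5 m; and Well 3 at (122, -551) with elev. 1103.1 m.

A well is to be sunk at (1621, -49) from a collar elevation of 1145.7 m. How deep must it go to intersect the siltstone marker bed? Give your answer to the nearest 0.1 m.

Let the plane be z = a·E + b·N + c.
Well 2−Well 1: −1372a − 178b = −0.2;  Well 3−Well 1: −1657a − 1100b = 450.4.
Solving gives a = 0.066206, b = −0.509185.
Then c = 652.7 − a·1779 − b·549 = 814.46.
At (1621, -49): z_contact = 107.32 + 24.95 + 814.46 = 946.73 m.
Depth below ground = 1145.7 − 946.73 = 199.0 m.

199.0 m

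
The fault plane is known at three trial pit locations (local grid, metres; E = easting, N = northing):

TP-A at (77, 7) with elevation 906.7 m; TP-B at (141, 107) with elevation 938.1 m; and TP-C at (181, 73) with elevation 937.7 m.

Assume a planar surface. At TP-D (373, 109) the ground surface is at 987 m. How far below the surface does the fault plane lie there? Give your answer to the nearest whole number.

10 m

Two edge vectors: TP-A→TP-B = (64, 100, 31.4), TP-A→TP-C = (104, 66, 31).
Normal n = (TP-A→TP-B) × (TP-A→TP-C) = (1027.6, 1281.6, -6176).
So ∂z/∂E = −n_x/n_z = 0.16639 and ∂z/∂N = −n_y/n_z = 0.20751.
Intercept c from TP-A: 906.7 − 12.81 − 1.45 = 892.44.
At (373, 109): z_contact = 62.1 + 22.6 + 892.44 = 977.1 m.
Depth below ground = 987 − 977.1 = 10 m.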